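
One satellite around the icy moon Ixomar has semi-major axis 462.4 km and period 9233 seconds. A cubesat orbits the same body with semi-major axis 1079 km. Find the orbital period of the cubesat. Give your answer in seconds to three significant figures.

Kepler's third law: T² ∝ a³, so T₂ = T₁ (a₂/a₁)^(3/2).
a₂/a₁ = 2.333, (a₂/a₁)^(3/2) = 3.565.
T₂ = 9233 × 3.565 = 32910 seconds.

T₂ ≈ 32900 seconds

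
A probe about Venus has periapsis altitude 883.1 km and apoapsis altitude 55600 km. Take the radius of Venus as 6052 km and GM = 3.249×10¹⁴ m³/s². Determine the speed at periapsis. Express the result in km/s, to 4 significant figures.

v ≈ 9.177 km/s

r_p = 6052 + 883.1 = 6935.1 km = 6.9351×10⁶ m.
r_a = 6052 + 55600 = 61652 km = 6.1652×10⁷ m.
Semi-major axis a = (r_p + r_a)/2 = 34294 km = 3.429×10⁷ m.
Vis-viva: v² = μ(2/r − 1/a) = 3.249×10¹⁴ × (2.884×10⁻⁷ − 2.916×10⁻⁸) = 8.422×10⁷ m²/s².
v = 9177 m/s = 9.177 km/s.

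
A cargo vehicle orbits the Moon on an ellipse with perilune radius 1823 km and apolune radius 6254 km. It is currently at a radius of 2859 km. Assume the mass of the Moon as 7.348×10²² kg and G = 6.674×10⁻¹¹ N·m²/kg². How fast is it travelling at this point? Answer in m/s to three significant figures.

μ = GM = 6.674×10⁻¹¹ × 7.348×10²² = 4.904×10¹² m³/s².
Semi-major axis a = (r_p + r_a)/2 = 4038.5 km = 4.038×10⁶ m.
Vis-viva: v² = μ(2/r − 1/a) = 4.904×10¹² × (6.995×10⁻⁷ − 2.476×10⁻⁷) = 2.216×10⁶ m²/s².
v = 1489 m/s.

v ≈ 1490 m/s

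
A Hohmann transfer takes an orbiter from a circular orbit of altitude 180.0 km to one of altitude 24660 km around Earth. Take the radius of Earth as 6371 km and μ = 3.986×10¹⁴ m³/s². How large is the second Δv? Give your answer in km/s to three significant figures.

r₁ = 6371 + 180.0 = 6551.0 km = 6.5510×10⁶ m.
r₂ = 6371 + 24660 = 31031 km = 3.1031×10⁷ m.
Transfer ellipse a_t = (r₁ + r₂)/2 = 1.879×10⁷ m.
At r₁: circular v_c1 = √(μ/r₁) = 7800 m/s; transfer-perigee v_p = √[μ(2/r₁ − 1/a_t)] = 10020 m/s.
At r₂: circular v_c2 = √(μ/r₂) = 3584 m/s; transfer-apogee v_a = √[μ(2/r₂ − 1/a_t)] = 2116 m/s.
Δv₂ = v_c2 − v_a = 1468 m/s.
= 1.468 km/s.

Δv ≈ 1.47 km/s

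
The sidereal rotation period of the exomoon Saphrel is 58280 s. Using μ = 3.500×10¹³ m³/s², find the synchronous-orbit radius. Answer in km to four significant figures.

r_sync ≈ 14440 km

A synchronous orbit has period T, so by Kepler's third law a = (μT²/4π²)^(1/3).
μT²/4π² = 3.500×10¹³ × (5.828×10⁴)² / 39.48 = 3.011×10²¹ m³.
a = 1.444×10⁷ m = 14441 km.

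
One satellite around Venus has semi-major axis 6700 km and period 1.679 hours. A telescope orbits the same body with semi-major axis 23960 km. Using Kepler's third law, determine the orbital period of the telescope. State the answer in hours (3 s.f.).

T₂ ≈ 11.4 hours

Kepler's third law: T² ∝ a³, so T₂ = T₁ (a₂/a₁)^(3/2).
a₂/a₁ = 3.576, (a₂/a₁)^(3/2) = 6.763.
T₂ = 1.679 × 6.763 = 11.35 hours.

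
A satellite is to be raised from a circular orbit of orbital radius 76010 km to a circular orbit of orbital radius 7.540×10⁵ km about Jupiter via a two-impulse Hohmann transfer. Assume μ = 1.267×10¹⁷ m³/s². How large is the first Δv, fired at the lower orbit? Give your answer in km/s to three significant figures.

Δv ≈ 14.2 km/s

r₁ = 76010 km = 7.601×10⁷ m.
r₂ = 7.540×10⁵ km = 7.540×10⁸ m.
Transfer ellipse a_t = (r₁ + r₂)/2 = 4.150×10⁸ m.
At r₁: circular v_c1 = √(μ/r₁) = 40830 m/s; transfer-perijove v_p = √[μ(2/r₁ − 1/a_t)] = 55030 m/s.
Δv₁ = v_p − v_c1 = 14200 m/s.
= 14.20 km/s.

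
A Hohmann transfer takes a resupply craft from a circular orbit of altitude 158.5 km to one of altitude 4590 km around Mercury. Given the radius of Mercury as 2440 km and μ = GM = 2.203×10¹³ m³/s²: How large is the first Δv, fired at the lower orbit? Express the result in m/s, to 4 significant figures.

Δv ≈ 606.8 m/s

r₁ = 2440 + 158.5 = 2598.5 km = 2.5985×10⁶ m.
r₂ = 2440 + 4590 = 7030.0 km = 7.0300×10⁶ m.
Transfer ellipse a_t = (r₁ + r₂)/2 = 4.814×10⁶ m.
At r₁: circular v_c1 = √(μ/r₁) = 2912 m/s; transfer-periherm v_p = √[μ(2/r₁ − 1/a_t)] = 3519 m/s.
Δv₁ = v_p − v_c1 = 606.8 m/s.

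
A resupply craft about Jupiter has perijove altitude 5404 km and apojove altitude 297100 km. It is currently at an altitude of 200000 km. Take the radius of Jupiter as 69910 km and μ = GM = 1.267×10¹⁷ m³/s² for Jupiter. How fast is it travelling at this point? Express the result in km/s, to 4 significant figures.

r_p = 69910 + 5404 = 75314 km = 7.5314×10⁷ m.
r_a = 69910 + 297100 = 367010 km = 3.6701×10⁸ m.
r = 69910 + 200000 = 2.6991×10⁵ km = 2.699×10⁸ m.
Semi-major axis a = (r_p + r_a)/2 = 2.2116×10⁵ km = 2.212×10⁸ m.
Vis-viva: v² = μ(2/r − 1/a) = 1.267×10¹⁷ × (7.410×10⁻⁹ − 4.522×10⁻⁹) = 3.659×10⁸ m²/s².
v = 19130 m/s = 19.13 km/s.

v ≈ 19.13 km/s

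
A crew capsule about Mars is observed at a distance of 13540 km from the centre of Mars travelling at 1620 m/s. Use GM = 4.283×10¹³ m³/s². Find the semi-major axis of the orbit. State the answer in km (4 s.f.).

r = 1.354×10⁷ m.
Vis-viva rearranged: 1/a = 2/r − v²/μ = 1.477×10⁻⁷ − 6.127×10⁻⁸ = 8.644×10⁻⁸ m⁻¹.
a = 1.157×10⁷ m = 11569 km.

a ≈ 11570 km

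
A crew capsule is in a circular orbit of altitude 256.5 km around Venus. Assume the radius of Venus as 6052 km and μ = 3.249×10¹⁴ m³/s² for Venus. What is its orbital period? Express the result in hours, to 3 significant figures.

T ≈ 1.53 hours

r = 6052 + 256.5 = 6308.5 km = 6.3085×10⁶ m.
Kepler's third law: T = 2π√(r³/μ) = 2π√((6.308×10⁶)³ / 3.249×10¹⁴).
r³/μ = 7.727×10⁵ s², so T = 2π × 8.791×10² = 5.523×10³ s.
Converting: 5.523×10³ s ÷ 3600 = 1.534 hours.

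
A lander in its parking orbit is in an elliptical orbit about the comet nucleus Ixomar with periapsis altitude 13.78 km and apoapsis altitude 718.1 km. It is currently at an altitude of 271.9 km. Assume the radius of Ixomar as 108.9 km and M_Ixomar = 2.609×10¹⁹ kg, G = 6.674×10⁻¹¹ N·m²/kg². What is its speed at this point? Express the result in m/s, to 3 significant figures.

v ≈ 74.0 m/s

μ = GM = 6.674×10⁻¹¹ × 2.609×10¹⁹ = 1.741×10⁹ m³/s².
r_p = 108.9 + 13.78 = 122.68 km = 1.2268×10⁵ m.
r_a = 108.9 + 718.1 = 827.00 km = 8.2700×10⁵ m.
r = 108.9 + 271.9 = 380.80 km = 3.808×10⁵ m.
Semi-major axis a = (r_p + r_a)/2 = 474.84 km = 4.748×10⁵ m.
Vis-viva: v² = μ(2/r − 1/a) = 1.741×10⁹ × (5.252×10⁻⁶ − 2.106×10⁻⁶) = 5.478×10³ m²/s².
v = 74.01 m/s.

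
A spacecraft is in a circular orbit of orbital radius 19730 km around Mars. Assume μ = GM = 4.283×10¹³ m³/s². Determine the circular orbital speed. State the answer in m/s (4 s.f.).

r = 19730 km = 1.973×10⁷ m.
For a circular orbit v = √(μ/r) = √(4.283×10¹³ / 1.973×10⁷) = √(2.171×10⁶) = 1473 m/s.

v ≈ 1473 m/s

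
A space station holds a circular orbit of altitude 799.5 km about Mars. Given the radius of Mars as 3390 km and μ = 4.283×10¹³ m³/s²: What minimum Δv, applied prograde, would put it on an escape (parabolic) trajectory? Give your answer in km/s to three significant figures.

r = 3390 + 799.5 = 4189.5 km = 4.1895×10⁶ m.
Circular speed v_c = √(μ/r) = 3197 m/s.
Escape speed v_esc = √(2μ/r) = √2 × v_c = 4522 m/s.
Δv = v_esc − v_c = 1324 m/s = 1.324 km/s.

Δv ≈ 1.32 km/s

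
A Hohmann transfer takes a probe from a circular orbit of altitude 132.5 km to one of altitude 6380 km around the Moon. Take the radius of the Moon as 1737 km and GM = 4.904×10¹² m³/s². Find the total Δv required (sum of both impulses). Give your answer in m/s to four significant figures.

r₁ = 1737 + 132.5 = 1869.5 km = 1.8695×10⁶ m.
r₂ = 1737 + 6380 = 8117.0 km = 8.1170×10⁶ m.
Transfer ellipse a_t = (r₁ + r₂)/2 = 4.993×10⁶ m.
At r₁: circular v_c1 = √(μ/r₁) = 1620 m/s; transfer-perilune v_p = √[μ(2/r₁ − 1/a_t)] = 2065 m/s.
Δv₁ = v_p − v_c1 = 445.4 m/s.
At r₂: circular v_c2 = √(μ/r₂) = 777.3 m/s; transfer-apolune v_a = √[μ(2/r₂ − 1/a_t)] = 475.6 m/s.
Δv₂ = v_c2 − v_a = 301.7 m/s.
Total Δv = Δv₁ + Δv₂ = 747.0 m/s.

Δv_total ≈ 747.0 m/s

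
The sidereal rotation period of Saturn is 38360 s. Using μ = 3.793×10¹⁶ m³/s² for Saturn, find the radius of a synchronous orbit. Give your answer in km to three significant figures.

A synchronous orbit has period T, so by Kepler's third law a = (μT²/4π²)^(1/3).
μT²/4π² = 3.793×10¹⁶ × (3.836×10⁴)² / 39.48 = 1.414×10²⁴ m³.
a = 1.122×10⁸ m = 1.1223×10⁵ km.

r_sync ≈ 1.12×10⁵ km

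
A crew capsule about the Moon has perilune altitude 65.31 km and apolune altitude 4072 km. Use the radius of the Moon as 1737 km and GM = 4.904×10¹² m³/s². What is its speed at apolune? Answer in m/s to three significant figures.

v ≈ 632 m/s

r_p = 1737 + 65.31 = 1802.3 km = 1.8023×10⁶ m.
r_a = 1737 + 4072 = 5809.0 km = 5.8090×10⁶ m.
Semi-major axis a = (r_p + r_a)/2 = 3805.7 km = 3.806×10⁶ m.
Vis-viva: v² = μ(2/r − 1/a) = 4.904×10¹² × (3.443×10⁻⁷ − 2.628×10⁻⁷) = 3.998×10⁵ m²/s².
v = 632.3 m/s.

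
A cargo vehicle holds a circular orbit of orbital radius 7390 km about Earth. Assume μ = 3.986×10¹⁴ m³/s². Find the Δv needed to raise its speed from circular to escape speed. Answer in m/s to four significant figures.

r = 7390 km = 7.390×10⁶ m.
Circular speed v_c = √(μ/r) = 7344 m/s.
Escape speed v_esc = √(2μ/r) = √2 × v_c = 10390 m/s.
Δv = v_esc − v_c = 3042 m/s.

Δv ≈ 3042 m/s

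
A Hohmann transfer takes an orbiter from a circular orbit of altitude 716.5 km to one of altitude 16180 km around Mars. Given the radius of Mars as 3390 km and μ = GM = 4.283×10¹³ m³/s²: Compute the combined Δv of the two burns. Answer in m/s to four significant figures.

r₁ = 3390 + 716.5 = 4106.5 km = 4.1065×10⁶ m.
r₂ = 3390 + 16180 = 19570 km = 1.9570×10⁷ m.
Transfer ellipse a_t = (r₁ + r₂)/2 = 1.184×10⁷ m.
At r₁: circular v_c1 = √(μ/r₁) = 3230 m/s; transfer-periapsis v_p = √[μ(2/r₁ − 1/a_t)] = 4152 m/s.
Δv₁ = v_p − v_c1 = 922.8 m/s.
At r₂: circular v_c2 = √(μ/r₂) = 1479 m/s; transfer-apoapsis v_a = √[μ(2/r₂ − 1/a_t)] = 871.3 m/s.
Δv₂ = v_c2 − v_a = 608.1 m/s.
Total Δv = Δv₁ + Δv₂ = 1531 m/s.

Δv_total ≈ 1531 m/s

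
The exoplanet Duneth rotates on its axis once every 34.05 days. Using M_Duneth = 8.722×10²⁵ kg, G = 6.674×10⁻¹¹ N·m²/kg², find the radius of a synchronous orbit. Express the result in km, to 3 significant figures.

μ = GM = 6.674×10⁻¹¹ × 8.722×10²⁵ = 5.821×10¹⁵ m³/s².
T = 34.05 days = 2.942×10⁶ s.
A synchronous orbit has period T, so by Kepler's third law a = (μT²/4π²)^(1/3).
μT²/4π² = 5.821×10¹⁵ × (2.942×10⁶)² / 39.48 = 1.276×10²⁷ m³.
a = 1.085×10⁹ m = 1.0847×10⁶ km.

r_sync ≈ 1.08×10⁶ km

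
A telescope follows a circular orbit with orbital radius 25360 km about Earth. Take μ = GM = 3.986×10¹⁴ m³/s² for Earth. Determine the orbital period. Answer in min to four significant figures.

r = 25360 km = 2.536×10⁷ m.
Kepler's third law: T = 2π√(r³/μ) = 2π√((2.536×10⁷)³ / 3.986×10¹⁴).
r³/μ = 4.092×10⁷ s², so T = 2π × 6.397×10³ = 4.019×10⁴ s.
Converting: 4.019×10⁴ s ÷ 60.00 = 669.9 min.

T ≈ 669.9 min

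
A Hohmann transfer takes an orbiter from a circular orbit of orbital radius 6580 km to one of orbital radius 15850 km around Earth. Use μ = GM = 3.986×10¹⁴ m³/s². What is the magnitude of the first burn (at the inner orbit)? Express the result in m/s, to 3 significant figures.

Δv ≈ 1470 m/s

r₁ = 6580 km = 6.580×10⁶ m.
r₂ = 15850 km = 1.585×10⁷ m.
Transfer ellipse a_t = (r₁ + r₂)/2 = 1.122×10⁷ m.
At r₁: circular v_c1 = √(μ/r₁) = 7783 m/s; transfer-perigee v_p = √[μ(2/r₁ − 1/a_t)] = 9253 m/s.
Δv₁ = v_p − v_c1 = 1470 m/s.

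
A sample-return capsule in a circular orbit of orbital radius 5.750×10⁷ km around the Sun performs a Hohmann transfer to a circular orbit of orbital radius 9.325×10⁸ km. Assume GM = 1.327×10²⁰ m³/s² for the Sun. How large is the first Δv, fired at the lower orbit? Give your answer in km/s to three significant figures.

r₁ = 5.750×10⁷ km = 5.750×10¹⁰ m.
r₂ = 9.325×10⁸ km = 9.325×10¹¹ m.
Transfer ellipse a_t = (r₁ + r₂)/2 = 4.950×10¹¹ m.
At r₁: circular v_c1 = √(μ/r₁) = 48040 m/s; transfer-perihelion v_p = √[μ(2/r₁ − 1/a_t)] = 65940 m/s.
Δv₁ = v_p − v_c1 = 17900 m/s.
= 17.90 km/s.

Δv ≈ 17.9 km/s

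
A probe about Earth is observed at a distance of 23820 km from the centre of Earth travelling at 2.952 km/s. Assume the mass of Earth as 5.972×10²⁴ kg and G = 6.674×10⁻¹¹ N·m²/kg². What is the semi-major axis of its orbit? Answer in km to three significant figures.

μ = GM = 6.674×10⁻¹¹ × 5.972×10²⁴ = 3.986×10¹⁴ m³/s².
r = 2.382×10⁷ m.
Specific orbital energy ε = v²/2 − μ/r = (2952)²/2 − 3.986×10¹⁴/2.382×10⁷ = -1.238×10⁷ J/kg.
Since ε = −μ/(2a), a = −μ/(2ε) = 1.610×10⁷ m = 16103 km.

a ≈ 16100 km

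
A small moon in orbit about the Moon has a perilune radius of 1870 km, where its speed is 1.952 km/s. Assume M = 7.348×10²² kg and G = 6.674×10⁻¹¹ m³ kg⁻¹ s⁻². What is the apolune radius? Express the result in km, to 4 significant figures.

apolune radius ≈ 4966 km

μ = GM = 6.674×10⁻¹¹ × 7.348×10²² = 4.904×10¹² m³/s².
r_p = 1.870×10⁶ m.
Specific energy ε = v²/2 − μ/r = -7.173×10⁵ J/kg, so a = −μ/(2ε) = 3.418×10⁶ m.
The apsides satisfy r_p + r_a = 2a, so the apolune radius is 2a − r_p = 4.966×10⁶ m = 4966.5 km.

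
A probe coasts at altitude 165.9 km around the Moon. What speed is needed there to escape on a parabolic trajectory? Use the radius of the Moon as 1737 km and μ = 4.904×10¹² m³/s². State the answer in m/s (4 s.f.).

v_esc ≈ 2270 m/s

r = 1737 + 165.9 = 1902.9 km = 1.9029×10⁶ m.
Escape speed v_esc = √(2μ/r) = √(2 × 4.904×10¹² / 1.903×10⁶) = √(5.154×10⁶) = 2270 m/s.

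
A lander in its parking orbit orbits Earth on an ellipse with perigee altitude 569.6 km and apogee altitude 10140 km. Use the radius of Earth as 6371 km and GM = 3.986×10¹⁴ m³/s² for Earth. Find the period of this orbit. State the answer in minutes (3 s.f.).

r_p = 6371 + 569.6 = 6940.6 km = 6.9406×10⁶ m.
r_a = 6371 + 10140 = 16511 km = 1.6511×10⁷ m.
Semi-major axis a = (r_p + r_a)/2 = (6940.6 + 16511)/2 = 11726 km = 1.173×10⁷ m.
By Kepler's third law T = 2π√(a³/μ) = 2π × 2.011×10³ = 1.264×10⁴ s.
= 210.6 minutes.

T ≈ 211 minutes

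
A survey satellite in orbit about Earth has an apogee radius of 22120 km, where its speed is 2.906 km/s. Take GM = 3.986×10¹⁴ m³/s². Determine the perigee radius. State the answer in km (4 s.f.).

perigee radius ≈ 6769 km

r_a = 2.212×10⁷ m.
Specific energy ε = v²/2 − μ/r = -1.380×10⁷ J/kg, so a = −μ/(2ε) = 1.444×10⁷ m.
The apsides satisfy r_p + r_a = 2a, so the perigee radius is 2a − r_a = 6.769×10⁶ m = 6769.3 km.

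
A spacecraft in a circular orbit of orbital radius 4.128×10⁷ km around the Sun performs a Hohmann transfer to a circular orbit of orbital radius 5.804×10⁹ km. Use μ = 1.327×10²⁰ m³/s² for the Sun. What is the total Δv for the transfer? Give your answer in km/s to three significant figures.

r₁ = 4.128×10⁷ km = 4.128×10¹⁰ m.
r₂ = 5.804×10⁹ km = 5.804×10¹² m.
Transfer ellipse a_t = (r₁ + r₂)/2 = 2.923×10¹² m.
At r₁: circular v_c1 = √(μ/r₁) = 56700 m/s; transfer-perihelion v_p = √[μ(2/r₁ − 1/a_t)] = 79900 m/s.
Δv₁ = v_p − v_c1 = 23200 m/s.
At r₂: circular v_c2 = √(μ/r₂) = 4782 m/s; transfer-aphelion v_a = √[μ(2/r₂ − 1/a_t)] = 568.3 m/s.
Δv₂ = v_c2 − v_a = 4213 m/s.
Total Δv = Δv₁ + Δv₂ = 27410 m/s = 27.41 km/s.

Δv_total ≈ 27.4 km/s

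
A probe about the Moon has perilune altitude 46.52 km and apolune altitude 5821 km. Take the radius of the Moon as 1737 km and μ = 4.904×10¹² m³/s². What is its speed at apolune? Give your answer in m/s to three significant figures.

v ≈ 498 m/s

r_p = 1737 + 46.52 = 1783.5 km = 1.7835×10⁶ m.
r_a = 1737 + 5821 = 7558.0 km = 7.5580×10⁶ m.
Semi-major axis a = (r_p + r_a)/2 = 4670.8 km = 4.671×10⁶ m.
Vis-viva: v² = μ(2/r − 1/a) = 4.904×10¹² × (2.646×10⁻⁷ − 2.141×10⁻⁷) = 2.478×10⁵ m²/s².
v = 497.8 m/s.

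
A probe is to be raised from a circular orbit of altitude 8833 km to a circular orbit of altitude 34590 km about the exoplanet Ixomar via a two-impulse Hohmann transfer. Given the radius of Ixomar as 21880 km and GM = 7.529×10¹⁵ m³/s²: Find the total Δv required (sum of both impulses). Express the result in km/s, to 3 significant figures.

r₁ = 21880 + 8833 = 30713 km = 3.0713×10⁷ m.
r₂ = 21880 + 34590 = 56470 km = 5.6470×10⁷ m.
Transfer ellipse a_t = (r₁ + r₂)/2 = 4.359×10⁷ m.
At r₁: circular v_c1 = √(μ/r₁) = 15660 m/s; transfer-periapsis v_p = √[μ(2/r₁ − 1/a_t)] = 17820 m/s.
Δv₁ = v_p − v_c1 = 2163 m/s.
At r₂: circular v_c2 = √(μ/r₂) = 11550 m/s; transfer-apoapsis v_a = √[μ(2/r₂ − 1/a_t)] = 9692 m/s.
Δv₂ = v_c2 − v_a = 1855 m/s.
Total Δv = Δv₁ + Δv₂ = 4018 m/s = 4.018 km/s.

Δv_total ≈ 4.02 km/s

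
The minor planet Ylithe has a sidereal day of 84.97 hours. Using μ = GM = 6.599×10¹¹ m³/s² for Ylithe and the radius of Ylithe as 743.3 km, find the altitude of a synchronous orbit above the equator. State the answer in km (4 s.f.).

T = 84.97 hours = 3.059×10⁵ s.
A synchronous orbit has period T, so by Kepler's third law a = (μT²/4π²)^(1/3).
μT²/4π² = 6.599×10¹¹ × (3.059×10⁵)² / 39.48 = 1.564×10²¹ m³.
a = 1.161×10⁷ m = 11608 km.
Altitude h = a − R = 11608 − 743.3 = 10865 km.

h_sync ≈ 10860 km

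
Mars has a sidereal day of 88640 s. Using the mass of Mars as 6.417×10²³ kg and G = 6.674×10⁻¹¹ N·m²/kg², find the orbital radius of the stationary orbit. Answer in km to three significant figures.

r_sync ≈ 20400 km

μ = GM = 6.674×10⁻¹¹ × 6.417×10²³ = 4.283×10¹³ m³/s².
A synchronous orbit has period T, so by Kepler's third law a = (μT²/4π²)^(1/3).
μT²/4π² = 4.283×10¹³ × (8.864×10⁴)² / 39.48 = 8.524×10²¹ m³.
a = 2.043×10⁷ m = 20427 km.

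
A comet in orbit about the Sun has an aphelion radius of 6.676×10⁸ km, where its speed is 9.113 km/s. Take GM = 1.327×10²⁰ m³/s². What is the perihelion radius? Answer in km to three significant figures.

r_a = 6.676×10¹¹ m.
Specific energy ε = v²/2 − μ/r = -1.572×10⁸ J/kg, so a = −μ/(2ε) = 4.219×10¹¹ m.
The apsides satisfy r_p + r_a = 2a, so the perihelion radius is 2a − r_a = 1.763×10¹¹ m = 1.7629×10⁸ km.

perihelion radius ≈ 1.76×10⁸ km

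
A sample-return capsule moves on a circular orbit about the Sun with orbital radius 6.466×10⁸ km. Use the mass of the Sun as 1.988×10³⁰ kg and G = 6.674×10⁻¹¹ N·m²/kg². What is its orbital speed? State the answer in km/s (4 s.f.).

v ≈ 14.32 km/s

μ = GM = 6.674×10⁻¹¹ × 1.988×10³⁰ = 1.327×10²⁰ m³/s².
r = 6.466×10⁸ km = 6.466×10¹¹ m.
For a circular orbit v = √(μ/r) = √(1.327×10²⁰ / 6.466×10¹¹) = √(2.052×10⁸) = 14320 m/s.
That is 14.32 km/s.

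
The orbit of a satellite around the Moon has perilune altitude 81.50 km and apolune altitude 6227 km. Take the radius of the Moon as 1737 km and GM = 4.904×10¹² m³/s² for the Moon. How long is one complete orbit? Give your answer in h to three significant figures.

T ≈ 8.53 h

r_p = 1737 + 81.50 = 1818.5 km = 1.8185×10⁶ m.
r_a = 1737 + 6227 = 7964.0 km = 7.9640×10⁶ m.
Semi-major axis a = (r_p + r_a)/2 = (1818.5 + 7964.0)/2 = 4891.2 km = 4.891×10⁶ m.
By Kepler's third law T = 2π√(a³/μ) = 2π × 4.885×10³ = 3.069×10⁴ s.
= 8.526 h.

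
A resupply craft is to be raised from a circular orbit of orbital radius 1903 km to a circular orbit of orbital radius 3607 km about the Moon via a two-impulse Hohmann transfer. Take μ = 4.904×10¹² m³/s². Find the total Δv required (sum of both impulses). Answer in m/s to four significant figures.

Δv_total ≈ 428.5 m/s

r₁ = 1903 km = 1.903×10⁶ m.
r₂ = 3607 km = 3.607×10⁶ m.
Transfer ellipse a_t = (r₁ + r₂)/2 = 2.755×10⁶ m.
At r₁: circular v_c1 = √(μ/r₁) = 1605 m/s; transfer-perilune v_p = √[μ(2/r₁ − 1/a_t)] = 1837 m/s.
Δv₁ = v_p − v_c1 = 231.5 m/s.
At r₂: circular v_c2 = √(μ/r₂) = 1166 m/s; transfer-apolune v_a = √[μ(2/r₂ − 1/a_t)] = 969.1 m/s.
Δv₂ = v_c2 − v_a = 196.9 m/s.
Total Δv = Δv₁ + Δv₂ = 428.5 m/s.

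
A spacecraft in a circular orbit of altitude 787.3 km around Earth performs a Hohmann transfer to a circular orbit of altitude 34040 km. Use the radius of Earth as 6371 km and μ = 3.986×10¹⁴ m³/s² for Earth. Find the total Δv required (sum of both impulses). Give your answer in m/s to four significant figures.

Δv_total ≈ 3682 m/s

r₁ = 6371 + 787.3 = 7158.3 km = 7.1583×10⁶ m.
r₂ = 6371 + 34040 = 40411 km = 4.0411×10⁷ m.
Transfer ellipse a_t = (r₁ + r₂)/2 = 2.378×10⁷ m.
At r₁: circular v_c1 = √(μ/r₁) = 7462 m/s; transfer-perigee v_p = √[μ(2/r₁ − 1/a_t)] = 9727 m/s.
Δv₁ = v_p − v_c1 = 2265 m/s.
At r₂: circular v_c2 = √(μ/r₂) = 3141 m/s; transfer-apogee v_a = √[μ(2/r₂ − 1/a_t)] = 1723 m/s.
Δv₂ = v_c2 − v_a = 1418 m/s.
Total Δv = Δv₁ + Δv₂ = 3682 m/s.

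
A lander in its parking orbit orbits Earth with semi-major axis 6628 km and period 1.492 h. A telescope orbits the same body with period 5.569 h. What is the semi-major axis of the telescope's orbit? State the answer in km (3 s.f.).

Kepler's third law: a³ ∝ T², so a₂ = a₁ (T₂/T₁)^(2/3).
T₂/T₁ = 3.733, (T₂/T₁)^(2/3) = 2.406.
a₂ = 6628 × 2.406 = 15950 km.

a₂ ≈ 15900 km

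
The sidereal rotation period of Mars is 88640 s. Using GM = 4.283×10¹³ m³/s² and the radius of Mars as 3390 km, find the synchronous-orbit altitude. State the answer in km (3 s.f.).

A synchronous orbit has period T, so by Kepler's third law a = (μT²/4π²)^(1/3).
μT²/4π² = 4.283×10¹³ × (8.864×10⁴)² / 39.48 = 8.524×10²¹ m³.
a = 2.043×10⁷ m = 20428 km.
Altitude h = a − R = 20428 − 3390 = 17038 km.

h_sync ≈ 17000 km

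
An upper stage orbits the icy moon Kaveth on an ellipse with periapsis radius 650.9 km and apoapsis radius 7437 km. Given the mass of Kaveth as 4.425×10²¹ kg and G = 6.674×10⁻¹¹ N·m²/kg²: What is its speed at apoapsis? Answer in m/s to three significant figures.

v ≈ 79.9 m/s

μ = GM = 6.674×10⁻¹¹ × 4.425×10²¹ = 2.953×10¹¹ m³/s².
Semi-major axis a = (r_p + r_a)/2 = 4043.9 km = 4.044×10⁶ m.
Vis-viva: v² = μ(2/r − 1/a) = 2.953×10¹¹ × (2.689×10⁻⁷ − 2.473×10⁻⁷) = 6.392×10³ m²/s².
v = 79.95 m/s.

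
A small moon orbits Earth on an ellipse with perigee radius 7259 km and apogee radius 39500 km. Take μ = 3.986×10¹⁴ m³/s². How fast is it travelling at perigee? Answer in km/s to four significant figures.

v ≈ 9.632 km/s

Semi-major axis a = (r_p + r_a)/2 = 23380 km = 2.338×10⁷ m.
Vis-viva: v² = μ(2/r − 1/a) = 3.986×10¹⁴ × (2.755×10⁻⁷ − 4.277×10⁻⁸) = 9.277×10⁷ m²/s².
v = 9632 m/s = 9.632 km/s.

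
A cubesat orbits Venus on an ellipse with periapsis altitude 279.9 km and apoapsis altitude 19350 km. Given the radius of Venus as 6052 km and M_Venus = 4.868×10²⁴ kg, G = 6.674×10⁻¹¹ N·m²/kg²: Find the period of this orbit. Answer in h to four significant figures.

T ≈ 6.120 h

μ = GM = 6.674×10⁻¹¹ × 4.868×10²⁴ = 3.249×10¹⁴ m³/s².
r_p = 6052 + 279.9 = 6331.9 km = 6.3319×10⁶ m.
r_a = 6052 + 19350 = 25402 km = 2.5402×10⁷ m.
Semi-major axis a = (r_p + r_a)/2 = (6331.9 + 25402)/2 = 15867 km = 1.587×10⁷ m.
By Kepler's third law T = 2π√(a³/μ) = 2π × 3.506×10³ = 2.203×10⁴ s.
= 6.120 h.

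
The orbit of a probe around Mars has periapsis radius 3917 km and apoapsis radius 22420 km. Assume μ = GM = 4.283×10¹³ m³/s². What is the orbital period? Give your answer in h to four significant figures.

Semi-major axis a = (r_p + r_a)/2 = (3917.0 + 22420)/2 = 13168 km = 1.317×10⁷ m.
By Kepler's third law T = 2π√(a³/μ) = 2π × 7.302×10³ = 4.588×10⁴ s.
= 12.74 h.

T ≈ 12.74 h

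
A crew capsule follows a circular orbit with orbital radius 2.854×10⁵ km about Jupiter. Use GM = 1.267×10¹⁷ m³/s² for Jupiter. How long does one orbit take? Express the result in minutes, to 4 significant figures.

T ≈ 1418 minutes

r = 2.854×10⁵ km = 2.854×10⁸ m.
Kepler's third law: T = 2π√(r³/μ) = 2π√((2.854×10⁸)³ / 1.267×10¹⁷).
r³/μ = 1.835×10⁸ s², so T = 2π × 1.355×10⁴ = 8.511×10⁴ s.
Converting: 8.511×10⁴ s ÷ 60.00 = 1418 minutes.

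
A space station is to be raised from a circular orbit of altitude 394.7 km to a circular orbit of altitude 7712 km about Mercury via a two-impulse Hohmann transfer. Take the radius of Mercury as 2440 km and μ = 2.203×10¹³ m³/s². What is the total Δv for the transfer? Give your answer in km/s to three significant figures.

Δv_total ≈ 1.20 km/s

r₁ = 2440 + 394.7 = 2834.7 km = 2.8347×10⁶ m.
r₂ = 2440 + 7712 = 10152 km = 1.0152×10⁷ m.
Transfer ellipse a_t = (r₁ + r₂)/2 = 6.493×10⁶ m.
At r₁: circular v_c1 = √(μ/r₁) = 2788 m/s; transfer-periherm v_p = √[μ(2/r₁ − 1/a_t)] = 3486 m/s.
Δv₁ = v_p − v_c1 = 698.0 m/s.
At r₂: circular v_c2 = √(μ/r₂) = 1473 m/s; transfer-apoherm v_a = √[μ(2/r₂ − 1/a_t)] = 973.3 m/s.
Δv₂ = v_c2 − v_a = 499.8 m/s.
Total Δv = Δv₁ + Δv₂ = 1198 m/s = 1.198 km/s.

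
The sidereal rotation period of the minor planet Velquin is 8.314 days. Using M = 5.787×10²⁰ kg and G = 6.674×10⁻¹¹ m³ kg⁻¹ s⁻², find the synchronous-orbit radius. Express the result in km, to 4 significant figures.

r_sync ≈ 7962 km

μ = GM = 6.674×10⁻¹¹ × 5.787×10²⁰ = 3.862×10¹⁰ m³/s².
T = 8.314 days = 7.183×10⁵ s.
A synchronous orbit has period T, so by Kepler's third law a = (μT²/4π²)^(1/3).
μT²/4π² = 3.862×10¹⁰ × (7.183×10⁵)² / 39.48 = 5.048×10²⁰ m³.
a = 7.962×10⁶ m = 7962.4 km.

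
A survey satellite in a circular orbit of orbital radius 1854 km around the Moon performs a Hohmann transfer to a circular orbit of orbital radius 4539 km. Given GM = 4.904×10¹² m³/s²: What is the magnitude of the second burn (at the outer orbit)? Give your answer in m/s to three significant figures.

Δv ≈ 248 m/s

r₁ = 1854 km = 1.854×10⁶ m.
r₂ = 4539 km = 4.539×10⁶ m.
Transfer ellipse a_t = (r₁ + r₂)/2 = 3.196×10⁶ m.
At r₁: circular v_c1 = √(μ/r₁) = 1626 m/s; transfer-perilune v_p = √[μ(2/r₁ − 1/a_t)] = 1938 m/s.
At r₂: circular v_c2 = √(μ/r₂) = 1039 m/s; transfer-apolune v_a = √[μ(2/r₂ − 1/a_t)] = 791.6 m/s.
Δv₂ = v_c2 − v_a = 247.8 m/s.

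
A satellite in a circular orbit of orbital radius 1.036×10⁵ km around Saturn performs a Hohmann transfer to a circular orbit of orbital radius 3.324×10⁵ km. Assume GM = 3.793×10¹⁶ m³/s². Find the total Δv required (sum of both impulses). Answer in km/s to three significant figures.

Δv_total ≈ 7.81 km/s

r₁ = 1.036×10⁵ km = 1.036×10⁸ m.
r₂ = 3.324×10⁵ km = 3.324×10⁸ m.
Transfer ellipse a_t = (r₁ + r₂)/2 = 2.180×10⁸ m.
At r₁: circular v_c1 = √(μ/r₁) = 19130 m/s; transfer-perikrone v_p = √[μ(2/r₁ − 1/a_t)] = 23630 m/s.
Δv₁ = v_p − v_c1 = 4493 m/s.
At r₂: circular v_c2 = √(μ/r₂) = 10680 m/s; transfer-apokrone v_a = √[μ(2/r₂ − 1/a_t)] = 7364 m/s.
Δv₂ = v_c2 − v_a = 3318 m/s.
Total Δv = Δv₁ + Δv₂ = 7811 m/s = 7.811 km/s.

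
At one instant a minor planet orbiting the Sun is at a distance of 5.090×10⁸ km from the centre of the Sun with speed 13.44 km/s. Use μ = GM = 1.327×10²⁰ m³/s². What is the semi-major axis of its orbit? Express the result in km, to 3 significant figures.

r = 5.090×10¹¹ m.
Vis-viva rearranged: 1/a = 2/r − v²/μ = 3.929×10⁻¹² − 1.361×10⁻¹² = 2.568×10⁻¹² m⁻¹.
a = 3.894×10¹¹ m = 3.8940×10⁸ km.

a ≈ 3.89×10⁸ km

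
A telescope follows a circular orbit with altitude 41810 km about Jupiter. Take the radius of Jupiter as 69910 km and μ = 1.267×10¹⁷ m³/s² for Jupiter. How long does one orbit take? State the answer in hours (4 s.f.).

r = 69910 + 41810 = 111720 km = 1.1172×10⁸ m.
Kepler's third law: T = 2π√(r³/μ) = 2π√((1.117×10⁸)³ / 1.267×10¹⁷).
r³/μ = 1.101×10⁷ s², so T = 2π × 3.317×10³ = 2.084×10⁴ s.
Converting: 2.084×10⁴ s ÷ 3600 = 5.790 hours.

T ≈ 5.790 hours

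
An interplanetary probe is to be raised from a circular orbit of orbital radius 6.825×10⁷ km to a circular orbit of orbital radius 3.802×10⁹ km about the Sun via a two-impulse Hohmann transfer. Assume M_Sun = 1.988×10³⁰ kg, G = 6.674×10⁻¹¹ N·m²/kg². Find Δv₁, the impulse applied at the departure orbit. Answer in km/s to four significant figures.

Δv ≈ 17.71 km/s

μ = GM = 6.674×10⁻¹¹ × 1.988×10³⁰ = 1.327×10²⁰ m³/s².
r₁ = 6.825×10⁷ km = 6.825×10¹⁰ m.
r₂ = 3.802×10⁹ km = 3.802×10¹² m.
Transfer ellipse a_t = (r₁ + r₂)/2 = 1.935×10¹² m.
At r₁: circular v_c1 = √(μ/r₁) = 44090 m/s; transfer-perihelion v_p = √[μ(2/r₁ − 1/a_t)] = 61800 m/s.
Δv₁ = v_p − v_c1 = 17710 m/s.
= 17.71 km/s.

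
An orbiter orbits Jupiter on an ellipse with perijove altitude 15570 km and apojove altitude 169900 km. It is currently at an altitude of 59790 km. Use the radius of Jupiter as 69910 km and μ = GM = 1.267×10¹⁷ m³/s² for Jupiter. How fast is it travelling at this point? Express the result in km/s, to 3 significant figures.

r_p = 69910 + 15570 = 85480 km = 8.5480×10⁷ m.
r_a = 69910 + 169900 = 239810 km = 2.3981×10⁸ m.
r = 69910 + 59790 = 1.2970×10⁵ km = 1.297×10⁸ m.
Semi-major axis a = (r_p + r_a)/2 = 1.6264×10⁵ km = 1.626×10⁸ m.
Vis-viva: v² = μ(2/r − 1/a) = 1.267×10¹⁷ × (1.542×10⁻⁸ − 6.148×10⁻⁹) = 1.175×10⁹ m²/s².
v = 34270 m/s = 34.27 km/s.

v ≈ 34.3 km/s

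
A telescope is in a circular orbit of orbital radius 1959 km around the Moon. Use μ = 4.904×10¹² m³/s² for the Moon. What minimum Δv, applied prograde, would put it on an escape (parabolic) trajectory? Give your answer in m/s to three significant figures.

Δv ≈ 655 m/s

r = 1959 km = 1.959×10⁶ m.
Circular speed v_c = √(μ/r) = 1582 m/s.
Escape speed v_esc = √(2μ/r) = √2 × v_c = 2238 m/s.
Δv = v_esc − v_c = 655.4 m/s.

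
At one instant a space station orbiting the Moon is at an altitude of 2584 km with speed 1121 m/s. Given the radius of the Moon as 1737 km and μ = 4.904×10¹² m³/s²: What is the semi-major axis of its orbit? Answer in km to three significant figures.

r = 1737 + 2584 = 4321.0 km = 4.321×10⁶ m.
Specific orbital energy ε = v²/2 − μ/r = (1121)²/2 − 4.904×10¹²/4.321×10⁶ = -5.066×10⁵ J/kg.
Since ε = −μ/(2a), a = −μ/(2ε) = 4.840×10⁶ m = 4840.1 km.

a ≈ 4840 km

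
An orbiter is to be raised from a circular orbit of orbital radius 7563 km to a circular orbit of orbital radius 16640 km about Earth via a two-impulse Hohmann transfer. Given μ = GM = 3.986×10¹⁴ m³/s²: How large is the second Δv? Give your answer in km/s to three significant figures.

Δv ≈ 1.03 km/s

r₁ = 7563 km = 7.563×10⁶ m.
r₂ = 16640 km = 1.664×10⁷ m.
Transfer ellipse a_t = (r₁ + r₂)/2 = 1.210×10⁷ m.
At r₁: circular v_c1 = √(μ/r₁) = 7260 m/s; transfer-perigee v_p = √[μ(2/r₁ − 1/a_t)] = 8513 m/s.
At r₂: circular v_c2 = √(μ/r₂) = 4894 m/s; transfer-apogee v_a = √[μ(2/r₂ − 1/a_t)] = 3869 m/s.
Δv₂ = v_c2 − v_a = 1025 m/s.
= 1.025 km/s.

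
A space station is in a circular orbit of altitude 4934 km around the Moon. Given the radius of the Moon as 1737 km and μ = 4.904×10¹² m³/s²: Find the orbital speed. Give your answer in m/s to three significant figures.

v ≈ 857 m/s

r = 1737 + 4934 = 6671.0 km = 6.6710×10⁶ m.
For a circular orbit v = √(μ/r) = √(4.904×10¹² / 6.671×10⁶) = √(7.351×10⁵) = 857.4 m/s.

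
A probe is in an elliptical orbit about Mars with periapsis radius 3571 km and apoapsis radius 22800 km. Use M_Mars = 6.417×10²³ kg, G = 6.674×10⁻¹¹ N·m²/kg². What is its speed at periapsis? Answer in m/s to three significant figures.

v ≈ 4550 m/s

μ = GM = 6.674×10⁻¹¹ × 6.417×10²³ = 4.283×10¹³ m³/s².
Semi-major axis a = (r_p + r_a)/2 = 13186 km = 1.319×10⁷ m.
Vis-viva: v² = μ(2/r − 1/a) = 4.283×10¹³ × (5.601×10⁻⁷ − 7.584×10⁻⁸) = 2.074×10⁷ m²/s².
v = 4554 m/s.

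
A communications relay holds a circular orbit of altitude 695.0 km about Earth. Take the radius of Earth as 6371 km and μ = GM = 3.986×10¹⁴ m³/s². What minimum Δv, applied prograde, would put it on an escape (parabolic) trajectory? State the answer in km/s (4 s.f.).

Δv ≈ 3.111 km/s

r = 6371 + 695.0 = 7066.0 km = 7.0660×10⁶ m.
Circular speed v_c = √(μ/r) = 7511 m/s.
Escape speed v_esc = √(2μ/r) = √2 × v_c = 10620 m/s.
Δv = v_esc − v_c = 3111 m/s = 3.111 km/s.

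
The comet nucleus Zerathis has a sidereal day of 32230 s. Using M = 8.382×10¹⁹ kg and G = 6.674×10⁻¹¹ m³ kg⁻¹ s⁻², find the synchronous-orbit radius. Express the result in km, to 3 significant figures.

r_sync ≈ 528 km

μ = GM = 6.674×10⁻¹¹ × 8.382×10¹⁹ = 5.594×10⁹ m³/s².
A synchronous orbit has period T, so by Kepler's third law a = (μT²/4π²)^(1/3).
μT²/4π² = 5.594×10⁹ × (3.223×10⁴)² / 39.48 = 1.472×10¹⁷ m³.
a = 5.280×10⁵ m = 528.00 km.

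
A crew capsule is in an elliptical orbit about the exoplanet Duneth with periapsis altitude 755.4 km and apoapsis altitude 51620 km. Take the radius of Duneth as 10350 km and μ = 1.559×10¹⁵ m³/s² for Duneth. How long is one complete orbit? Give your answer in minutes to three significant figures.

T ≈ 586 minutes

r_p = 10350 + 755.4 = 11105 km = 1.1105×10⁷ m.
r_a = 10350 + 51620 = 61970 km = 6.1970×10⁷ m.
Semi-major axis a = (r_p + r_a)/2 = (11105 + 61970)/2 = 36538 km = 3.654×10⁷ m.
By Kepler's third law T = 2π√(a³/μ) = 2π × 5.594×10³ = 3.515×10⁴ s.
= 585.8 minutes.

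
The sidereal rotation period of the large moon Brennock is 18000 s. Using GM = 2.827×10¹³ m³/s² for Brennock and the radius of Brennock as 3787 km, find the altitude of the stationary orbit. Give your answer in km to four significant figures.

h_sync ≈ 2358 km

A synchronous orbit has period T, so by Kepler's third law a = (μT²/4π²)^(1/3).
μT²/4π² = 2.827×10¹³ × (1.800×10⁴)² / 39.48 = 2.320×10²⁰ m³.
a = 6.145×10⁶ m = 6144.7 km.
Altitude h = a − R = 6144.7 − 3787 = 2357.7 km.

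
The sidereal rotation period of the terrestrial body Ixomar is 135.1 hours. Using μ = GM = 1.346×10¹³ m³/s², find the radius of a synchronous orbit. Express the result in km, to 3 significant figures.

T = 135.1 hours = 4.864×10⁵ s.
A synchronous orbit has period T, so by Kepler's third law a = (μT²/4π²)^(1/3).
μT²/4π² = 1.346×10¹³ × (4.864×10⁵)² / 39.48 = 8.065×10²² m³.
a = 4.320×10⁷ m = 43205 km.

r_sync ≈ 43200 km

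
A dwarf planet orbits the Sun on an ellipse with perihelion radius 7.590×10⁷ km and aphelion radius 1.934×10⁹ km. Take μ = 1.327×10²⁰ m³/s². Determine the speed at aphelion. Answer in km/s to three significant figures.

Semi-major axis a = (r_p + r_a)/2 = 1.0050×10⁹ km = 1.005×10¹² m.
Vis-viva: v² = μ(2/r − 1/a) = 1.327×10²⁰ × (1.034×10⁻¹² − 9.951×10⁻¹³) = 5.182×10⁶ m²/s².
v = 2276 m/s = 2.276 km/s.

v ≈ 2.28 km/s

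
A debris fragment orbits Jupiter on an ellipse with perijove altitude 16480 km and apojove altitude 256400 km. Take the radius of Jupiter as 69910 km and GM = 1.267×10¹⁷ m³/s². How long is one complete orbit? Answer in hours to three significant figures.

r_p = 69910 + 16480 = 86390 km = 8.6390×10⁷ m.
r_a = 69910 + 256400 = 326310 km = 3.2631×10⁸ m.
Semi-major axis a = (r_p + r_a)/2 = (86390 + 3.2631×10⁵)/2 = 2.0635×10⁵ km = 2.064×10⁸ m.
By Kepler's third law T = 2π√(a³/μ) = 2π × 8.328×10³ = 5.232×10⁴ s.
= 14.53 hours.

T ≈ 14.5 hours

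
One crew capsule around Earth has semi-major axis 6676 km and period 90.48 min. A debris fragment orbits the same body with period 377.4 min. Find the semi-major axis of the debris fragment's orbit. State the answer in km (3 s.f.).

a₂ ≈ 17300 km

Kepler's third law: a³ ∝ T², so a₂ = a₁ (T₂/T₁)^(2/3).
T₂/T₁ = 4.171, (T₂/T₁)^(2/3) = 2.591.
a₂ = 6676 × 2.591 = 17300 km.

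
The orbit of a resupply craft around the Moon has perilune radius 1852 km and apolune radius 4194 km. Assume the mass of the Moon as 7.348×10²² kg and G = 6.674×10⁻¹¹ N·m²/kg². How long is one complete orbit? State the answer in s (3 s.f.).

T ≈ 14900 s

μ = GM = 6.674×10⁻¹¹ × 7.348×10²² = 4.904×10¹² m³/s².
Semi-major axis a = (r_p + r_a)/2 = (1852.0 + 4194.0)/2 = 3023.0 km = 3.023×10⁶ m.
By Kepler's third law T = 2π√(a³/μ) = 2π × 2.373×10³ = 1.491×10⁴ s.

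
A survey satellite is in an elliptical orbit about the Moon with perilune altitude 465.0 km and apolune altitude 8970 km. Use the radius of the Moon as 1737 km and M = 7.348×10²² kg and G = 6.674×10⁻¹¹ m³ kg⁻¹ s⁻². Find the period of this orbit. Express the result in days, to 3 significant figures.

T ≈ 0.538 days

μ = GM = 6.674×10⁻¹¹ × 7.348×10²² = 4.904×10¹² m³/s².
r_p = 1737 + 465.0 = 2202.0 km = 2.2020×10⁶ m.
r_a = 1737 + 8970 = 10707 km = 1.0707×10⁷ m.
Semi-major axis a = (r_p + r_a)/2 = (2202.0 + 10707)/2 = 6454.5 km = 6.454×10⁶ m.
By Kepler's third law T = 2π√(a³/μ) = 2π × 7.405×10³ = 4.653×10⁴ s.
= 0.5385 days.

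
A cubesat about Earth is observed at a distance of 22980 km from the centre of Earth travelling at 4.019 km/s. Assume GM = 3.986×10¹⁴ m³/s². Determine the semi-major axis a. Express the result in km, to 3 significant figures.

r = 2.298×10⁷ m.
Vis-viva rearranged: 1/a = 2/r − v²/μ = 8.703×10⁻⁸ − 4.052×10⁻⁸ = 4.651×10⁻⁸ m⁻¹.
a = 2.150×10⁷ m = 21501 km.

a ≈ 21500 km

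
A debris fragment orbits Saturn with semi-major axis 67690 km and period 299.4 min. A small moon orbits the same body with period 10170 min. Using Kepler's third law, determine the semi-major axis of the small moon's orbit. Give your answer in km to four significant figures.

a₂ ≈ 7.100×10⁵ km

Kepler's third law: a³ ∝ T², so a₂ = a₁ (T₂/T₁)^(2/3).
T₂/T₁ = 33.97, (T₂/T₁)^(2/3) = 10.49.
a₂ = 67690 × 10.49 = 7.100×10⁵ km.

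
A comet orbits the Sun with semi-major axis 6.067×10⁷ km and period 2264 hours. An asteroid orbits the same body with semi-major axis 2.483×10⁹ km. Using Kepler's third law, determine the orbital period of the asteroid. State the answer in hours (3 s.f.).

T₂ ≈ 5.93×10⁵ hours

Kepler's third law: T² ∝ a³, so T₂ = T₁ (a₂/a₁)^(3/2).
a₂/a₁ = 40.93, (a₂/a₁)^(3/2) = 261.8.
T₂ = 2264 × 261.8 = 5.928×10⁵ hours.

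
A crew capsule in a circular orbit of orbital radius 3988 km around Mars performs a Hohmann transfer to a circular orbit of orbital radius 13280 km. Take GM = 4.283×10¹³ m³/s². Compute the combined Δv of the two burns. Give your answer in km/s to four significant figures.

Δv_total ≈ 1.363 km/s

r₁ = 3988 km = 3.988×10⁶ m.
r₂ = 13280 km = 1.328×10⁷ m.
Transfer ellipse a_t = (r₁ + r₂)/2 = 8.634×10⁶ m.
At r₁: circular v_c1 = √(μ/r₁) = 3277 m/s; transfer-periapsis v_p = √[μ(2/r₁ − 1/a_t)] = 4064 m/s.
Δv₁ = v_p − v_c1 = 787.2 m/s.
At r₂: circular v_c2 = √(μ/r₂) = 1796 m/s; transfer-apoapsis v_a = √[μ(2/r₂ − 1/a_t)] = 1221 m/s.
Δv₂ = v_c2 − v_a = 575.3 m/s.
Total Δv = Δv₁ + Δv₂ = 1363 m/s = 1.363 km/s.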